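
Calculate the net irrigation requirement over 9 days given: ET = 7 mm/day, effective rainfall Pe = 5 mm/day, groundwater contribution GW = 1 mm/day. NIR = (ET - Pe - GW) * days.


Daily deficit = ET - Pe - GW = 7 - 5 - 1 = 1 mm/day
NIR = 1 * 9 = 9 mm

9.0000 mm


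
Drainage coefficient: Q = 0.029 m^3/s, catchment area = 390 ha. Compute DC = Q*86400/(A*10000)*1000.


DC = Q * 86400 / (A * 10000) * 1000
DC = 0.029 * 86400 / (390 * 10000) * 1000
DC = 2505600.0000 / 3900000

0.6425 mm/day


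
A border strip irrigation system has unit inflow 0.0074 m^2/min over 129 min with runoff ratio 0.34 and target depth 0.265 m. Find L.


L = q*t/((1+r)*Z)
L = 0.0074*129/((1+0.34)*0.265)
L = 0.9546/0.3551

2.6883 m


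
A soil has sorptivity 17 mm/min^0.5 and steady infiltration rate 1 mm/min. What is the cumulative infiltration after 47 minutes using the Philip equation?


F = S*sqrt(t) + A*t
F = 17*sqrt(47) + 1*47
F = 17*6.855655 + 47

163.5461 mm


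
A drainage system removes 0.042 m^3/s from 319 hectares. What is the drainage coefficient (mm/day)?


DC = Q * 86400 / (A * 10000) * 1000
DC = 0.042 * 86400 / (319 * 10000) * 1000
DC = 3628800.0000 / 3190000

1.1376 mm/day


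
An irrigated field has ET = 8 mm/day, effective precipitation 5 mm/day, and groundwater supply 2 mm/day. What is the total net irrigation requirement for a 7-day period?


Daily deficit = ET - Pe - GW = 8 - 5 - 2 = 1 mm/day
NIR = 1 * 7 = 7 mm

7.0000 mm


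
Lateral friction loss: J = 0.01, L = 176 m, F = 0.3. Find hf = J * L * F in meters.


hf = J * L * F = 0.01 * 176 * 0.3 = 0.5280 m

0.5280 m


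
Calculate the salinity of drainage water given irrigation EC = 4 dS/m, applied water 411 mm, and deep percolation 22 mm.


EC_dw = EC_iw * D_iw / D_dw
EC_dw = 4 * 411 / 22
EC_dw = 1644 / 22

74.7273 dS/m


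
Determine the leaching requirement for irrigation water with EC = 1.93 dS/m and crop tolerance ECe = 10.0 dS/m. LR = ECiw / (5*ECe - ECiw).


LR = ECiw / (5*ECe - ECiw)
LR = 1.93 / (5*10.0 - 1.93)
LR = 1.93 / 48.0700

0.0401


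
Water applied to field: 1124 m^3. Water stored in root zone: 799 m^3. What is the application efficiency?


Ea = V_root / V_field * 100 = 799 / 1124 * 100 = 71.0854%

71.0854 %


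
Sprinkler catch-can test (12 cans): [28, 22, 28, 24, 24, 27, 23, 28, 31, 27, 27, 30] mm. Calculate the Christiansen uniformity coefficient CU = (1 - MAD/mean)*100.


mean = 26.583333 mm
MAD = 2.222222 mm
CU = (1 - 2.222222/26.583333)*100

91.6405 %


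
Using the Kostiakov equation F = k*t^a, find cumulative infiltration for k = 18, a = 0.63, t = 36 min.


F = k * t^a = 18 * 36^0.63
F = 18 * 9.560279

172.0850 mm


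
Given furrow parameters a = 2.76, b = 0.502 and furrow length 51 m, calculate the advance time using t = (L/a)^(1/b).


t = (L/a)^(1/b)
t = (51/2.76)^(1/0.502)
t = 18.478261^(1/0.502)

333.6025 min


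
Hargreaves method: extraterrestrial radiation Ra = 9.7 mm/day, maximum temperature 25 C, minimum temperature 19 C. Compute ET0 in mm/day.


Tmean = (Tmax + Tmin)/2 = (25 + 19)/2 = 22.0
ET0 = 0.0023 * 9.7 * (22.0 + 17.8) * sqrt(25 - 19)
ET0 = 0.0023 * 9.7 * 39.8 * 2.449490

2.1750 mm/day


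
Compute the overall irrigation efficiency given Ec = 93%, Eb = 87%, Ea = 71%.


Ec = 0.93, Eb = 0.87, Ea = 0.71
E = 0.93 * 0.87 * 0.71 * 100 = 57.4461%

57.4461 %


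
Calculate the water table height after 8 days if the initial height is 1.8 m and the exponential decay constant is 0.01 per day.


m = m0 * exp(-k*t)
m = 1.8 * exp(-0.01 * 8)
m = 1.8 * exp(-0.0800)

1.6616 m


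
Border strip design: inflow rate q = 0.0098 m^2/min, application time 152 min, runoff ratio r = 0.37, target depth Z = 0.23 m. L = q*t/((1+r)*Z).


L = q*t/((1+r)*Z)
L = 0.0098*152/((1+0.37)*0.23)
L = 1.4896/0.3151

4.7274 m


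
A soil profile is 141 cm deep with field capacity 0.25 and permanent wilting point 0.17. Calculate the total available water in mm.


AWC = (FC - PWP) * d * 10
AWC = (0.25 - 0.17) * 141 * 10
AWC = 0.0800 * 141 * 10

112.8000 mm


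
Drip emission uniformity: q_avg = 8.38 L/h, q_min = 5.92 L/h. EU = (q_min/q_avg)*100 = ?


EU = (q_min/q_avg)*100 = (5.92/8.38)*100 = 70.6444%

70.6444 %


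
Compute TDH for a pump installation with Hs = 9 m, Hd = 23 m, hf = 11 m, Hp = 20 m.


TDH = Hs + Hd + hf + Hp = 9 + 23 + 11 + 20 = 63

63 m


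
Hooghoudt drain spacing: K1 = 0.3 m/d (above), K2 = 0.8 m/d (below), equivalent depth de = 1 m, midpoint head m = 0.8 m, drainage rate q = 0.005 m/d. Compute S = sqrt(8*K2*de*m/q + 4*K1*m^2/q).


S^2 = 8*K2*de*m/q + 4*K1*m^2/q
S^2 = 8*0.8*1*0.8/0.005 + 4*0.3*0.8^2/0.005
S = sqrt(1177.6000)

34.3162 m


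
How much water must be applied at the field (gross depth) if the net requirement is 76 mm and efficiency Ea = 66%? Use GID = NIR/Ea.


Ea = 66% = 0.66
GID = NIR / Ea = 76 / 0.66 = 115.1515 mm

115.1515 mm


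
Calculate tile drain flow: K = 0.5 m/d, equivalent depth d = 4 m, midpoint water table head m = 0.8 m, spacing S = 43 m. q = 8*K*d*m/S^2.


q = 8*K*d*m/S^2
q = 8*0.5*4*0.8/43^2
q = 12.8000 / 1849

0.0069 m/d


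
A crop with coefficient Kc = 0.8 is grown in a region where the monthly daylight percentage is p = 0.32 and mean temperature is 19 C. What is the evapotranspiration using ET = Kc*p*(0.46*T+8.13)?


ET = Kc * p * (0.46*T + 8.13)
ET = 0.8 * 0.32 * (0.46*19 + 8.13)
ET = 0.8 * 0.32 * 16.8700

4.3187 mm/day


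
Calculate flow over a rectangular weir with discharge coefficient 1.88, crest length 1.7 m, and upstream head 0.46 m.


Q = C * L * H^(3/2) = 1.88 * 1.7 * 0.46^1.5 = 1.88 * 1.7 * 0.311987

0.9971 m^3/s


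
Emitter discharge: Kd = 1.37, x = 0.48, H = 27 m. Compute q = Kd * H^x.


q = Kd * H^x = 1.37 * 27^0.48 = 1.37 * 4.864684

6.6646 L/h


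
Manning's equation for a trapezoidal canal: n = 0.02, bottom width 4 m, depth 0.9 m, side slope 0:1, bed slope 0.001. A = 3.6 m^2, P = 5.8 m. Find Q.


R = A/P = 3.6/5.8 = 0.620690
Q = (1/0.02) * 3.6 * 0.620690^(2/3) * 0.001^0.5

4.1418 m^3/s


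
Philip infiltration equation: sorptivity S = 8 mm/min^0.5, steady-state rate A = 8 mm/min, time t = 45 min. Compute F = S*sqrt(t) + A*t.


F = S*sqrt(t) + A*t
F = 8*sqrt(45) + 8*45
F = 8*6.708204 + 360

413.6656 mm


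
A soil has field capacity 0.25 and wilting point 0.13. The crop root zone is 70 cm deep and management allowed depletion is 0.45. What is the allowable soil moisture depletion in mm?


SMD = (FC - PWP) * d * MAD * 10
SMD = (0.25 - 0.13) * 70 * 0.45 * 10
SMD = 0.1200 * 70 * 0.45 * 10

37.8000 mm


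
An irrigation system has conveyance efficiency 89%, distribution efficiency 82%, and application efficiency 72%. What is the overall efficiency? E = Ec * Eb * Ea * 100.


Ec = 0.89, Eb = 0.82, Ea = 0.72
E = 0.89 * 0.82 * 0.72 * 100 = 52.5456%

52.5456 %


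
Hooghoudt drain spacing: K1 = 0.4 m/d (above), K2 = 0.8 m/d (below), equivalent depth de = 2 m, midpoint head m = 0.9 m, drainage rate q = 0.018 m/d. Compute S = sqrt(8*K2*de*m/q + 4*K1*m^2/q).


S^2 = 8*K2*de*m/q + 4*K1*m^2/q
S^2 = 8*0.8*2*0.9/0.018 + 4*0.4*0.9^2/0.018
S = sqrt(712.0000)

26.6833 m


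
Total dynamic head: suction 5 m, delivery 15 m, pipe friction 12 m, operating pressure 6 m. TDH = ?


TDH = Hs + Hd + hf + Hp = 5 + 15 + 12 + 6 = 38

38 m


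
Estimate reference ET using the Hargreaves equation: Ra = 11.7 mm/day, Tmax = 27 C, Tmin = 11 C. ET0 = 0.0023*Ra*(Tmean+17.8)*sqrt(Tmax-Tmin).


Tmean = (Tmax + Tmin)/2 = (27 + 11)/2 = 19.0
ET0 = 0.0023 * 11.7 * (19.0 + 17.8) * sqrt(27 - 11)
ET0 = 0.0023 * 11.7 * 36.8 * 4.000000

3.9612 mm/day


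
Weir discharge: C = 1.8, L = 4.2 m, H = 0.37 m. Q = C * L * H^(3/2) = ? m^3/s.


Q = C * L * H^(3/2) = 1.8 * 4.2 * 0.37^1.5 = 1.8 * 4.2 * 0.225062

1.7015 m^3/s


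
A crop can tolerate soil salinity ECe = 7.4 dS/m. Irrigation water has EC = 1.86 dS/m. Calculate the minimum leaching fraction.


LR = ECiw / (5*ECe - ECiw)
LR = 1.86 / (5*7.4 - 1.86)
LR = 1.86 / 35.1400

0.0529


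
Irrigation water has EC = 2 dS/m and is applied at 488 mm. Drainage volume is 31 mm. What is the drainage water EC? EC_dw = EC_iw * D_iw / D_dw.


EC_dw = EC_iw * D_iw / D_dw
EC_dw = 2 * 488 / 31
EC_dw = 976 / 31

31.4839 dS/m


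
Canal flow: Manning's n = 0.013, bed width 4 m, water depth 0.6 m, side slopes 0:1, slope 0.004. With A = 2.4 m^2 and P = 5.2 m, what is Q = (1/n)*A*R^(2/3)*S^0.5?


R = A/P = 2.4/5.2 = 0.461538
Q = (1/0.013) * 2.4 * 0.461538^(2/3) * 0.004^0.5

6.9733 m^3/s


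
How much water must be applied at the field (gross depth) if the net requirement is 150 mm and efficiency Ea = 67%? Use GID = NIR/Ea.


Ea = 67% = 0.67
GID = NIR / Ea = 150 / 0.67 = 223.8806 mm

223.8806 mm


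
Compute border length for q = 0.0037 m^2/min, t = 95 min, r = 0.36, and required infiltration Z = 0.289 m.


L = q*t/((1+r)*Z)
L = 0.0037*95/((1+0.36)*0.289)
L = 0.3515/0.39304

0.8943 m


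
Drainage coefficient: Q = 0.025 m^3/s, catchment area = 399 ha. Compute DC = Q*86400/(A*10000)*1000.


DC = Q * 86400 / (A * 10000) * 1000
DC = 0.025 * 86400 / (399 * 10000) * 1000
DC = 2160000.0000 / 3990000

0.5414 mm/day


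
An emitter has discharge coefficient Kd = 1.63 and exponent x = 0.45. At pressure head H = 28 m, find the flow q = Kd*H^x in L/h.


q = Kd * H^x = 1.63 * 28^0.45 = 1.63 * 4.479413

7.3014 L/h


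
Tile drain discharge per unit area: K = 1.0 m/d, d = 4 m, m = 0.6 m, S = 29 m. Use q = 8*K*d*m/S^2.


q = 8*K*d*m/S^2
q = 8*1.0*4*0.6/29^2
q = 19.2000 / 841

0.0228 m/d


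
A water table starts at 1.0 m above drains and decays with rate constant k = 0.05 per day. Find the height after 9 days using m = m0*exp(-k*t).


m = m0 * exp(-k*t)
m = 1.0 * exp(-0.05 * 9)
m = 1.0 * exp(-0.4500)

0.6376 m


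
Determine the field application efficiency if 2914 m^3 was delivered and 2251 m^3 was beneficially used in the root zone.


Ea = V_root / V_field * 100 = 2251 / 2914 * 100 = 77.2478%

77.2478 %


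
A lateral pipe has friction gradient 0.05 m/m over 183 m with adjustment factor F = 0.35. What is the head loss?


hf = J * L * F = 0.05 * 183 * 0.35 = 3.2025 m

3.2025 m


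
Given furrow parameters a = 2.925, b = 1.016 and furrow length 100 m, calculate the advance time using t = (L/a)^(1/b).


t = (L/a)^(1/b)
t = (100/2.925)^(1/1.016)
t = 34.188034^(1/1.016)

32.3384 min


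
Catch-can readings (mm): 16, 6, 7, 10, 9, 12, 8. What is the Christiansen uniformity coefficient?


mean = 9.714286 mm
MAD = 2.530612 mm
CU = (1 - 2.530612/9.714286)*100

73.9496 %


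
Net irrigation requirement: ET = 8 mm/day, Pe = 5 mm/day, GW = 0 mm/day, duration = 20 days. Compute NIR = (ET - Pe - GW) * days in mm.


Daily deficit = ET - Pe - GW = 8 - 5 - 0 = 3 mm/day
NIR = 3 * 20 = 60 mm

60.0000 mm


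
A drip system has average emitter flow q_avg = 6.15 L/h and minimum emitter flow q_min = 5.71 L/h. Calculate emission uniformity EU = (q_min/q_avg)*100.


EU = (q_min/q_avg)*100 = (5.71/6.15)*100 = 92.8455%

92.8455 %


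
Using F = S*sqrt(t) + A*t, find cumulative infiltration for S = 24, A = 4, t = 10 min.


F = S*sqrt(t) + A*t
F = 24*sqrt(10) + 4*10
F = 24*3.162278 + 40

115.8947 mm


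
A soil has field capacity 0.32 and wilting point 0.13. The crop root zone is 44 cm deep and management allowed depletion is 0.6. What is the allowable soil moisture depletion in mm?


SMD = (FC - PWP) * d * MAD * 10
SMD = (0.32 - 0.13) * 44 * 0.6 * 10
SMD = 0.1900 * 44 * 0.6 * 10

50.1600 mm


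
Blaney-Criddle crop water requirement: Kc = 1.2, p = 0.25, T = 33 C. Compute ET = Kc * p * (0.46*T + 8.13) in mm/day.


ET = Kc * p * (0.46*T + 8.13)
ET = 1.2 * 0.25 * (0.46*33 + 8.13)
ET = 1.2 * 0.25 * 23.3100

6.9930 mm/day


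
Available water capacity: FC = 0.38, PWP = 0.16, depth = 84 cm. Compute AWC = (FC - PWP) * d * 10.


AWC = (FC - PWP) * d * 10
AWC = (0.38 - 0.16) * 84 * 10
AWC = 0.2200 * 84 * 10

184.8000 mm


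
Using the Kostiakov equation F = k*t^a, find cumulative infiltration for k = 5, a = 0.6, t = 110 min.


F = k * t^a = 5 * 110^0.6
F = 5 * 16.781687

83.9084 mm


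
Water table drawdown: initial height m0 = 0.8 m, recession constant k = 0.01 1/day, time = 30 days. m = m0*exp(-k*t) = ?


m = m0 * exp(-k*t)
m = 0.8 * exp(-0.01 * 30)
m = 0.8 * exp(-0.3000)

0.5927 m


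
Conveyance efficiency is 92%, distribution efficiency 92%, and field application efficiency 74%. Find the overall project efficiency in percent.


Ec = 0.92, Eb = 0.92, Ea = 0.74
E = 0.92 * 0.92 * 0.74 * 100 = 62.6336%

62.6336 %


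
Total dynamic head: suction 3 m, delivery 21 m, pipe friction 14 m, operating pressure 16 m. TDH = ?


TDH = Hs + Hd + hf + Hp = 3 + 21 + 14 + 16 = 54

54 m


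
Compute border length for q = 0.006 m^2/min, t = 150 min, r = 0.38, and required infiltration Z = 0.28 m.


L = q*t/((1+r)*Z)
L = 0.006*150/((1+0.38)*0.28)
L = 0.9/0.3864

2.3292 m


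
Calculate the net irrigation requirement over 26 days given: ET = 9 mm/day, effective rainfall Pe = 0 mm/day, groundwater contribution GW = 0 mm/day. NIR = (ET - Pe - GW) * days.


Daily deficit = ET - Pe - GW = 9 - 0 - 0 = 9 mm/day
NIR = 9 * 26 = 234 mm

234.0000 mm


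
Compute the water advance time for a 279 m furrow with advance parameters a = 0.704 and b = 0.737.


t = (L/a)^(1/b)
t = (279/0.704)^(1/0.737)
t = 396.306818^(1/0.737)

3350.7696 min


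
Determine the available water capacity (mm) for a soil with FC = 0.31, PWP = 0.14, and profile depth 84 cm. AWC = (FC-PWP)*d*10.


AWC = (FC - PWP) * d * 10
AWC = (0.31 - 0.14) * 84 * 10
AWC = 0.1700 * 84 * 10

142.8000 mm


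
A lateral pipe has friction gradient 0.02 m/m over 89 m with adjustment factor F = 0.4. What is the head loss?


hf = J * L * F = 0.02 * 89 * 0.4 = 0.7120 m

0.7120 m


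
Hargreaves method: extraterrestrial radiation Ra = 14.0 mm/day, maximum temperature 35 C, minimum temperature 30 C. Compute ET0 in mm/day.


Tmean = (Tmax + Tmin)/2 = (35 + 30)/2 = 32.5
ET0 = 0.0023 * 14.0 * (32.5 + 17.8) * sqrt(35 - 30)
ET0 = 0.0023 * 14.0 * 50.3 * 2.236068

3.6217 mm/day


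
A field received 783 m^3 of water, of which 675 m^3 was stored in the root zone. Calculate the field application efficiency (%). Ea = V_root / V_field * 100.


Ea = V_root / V_field * 100 = 675 / 783 * 100 = 86.2069%

86.2069 %


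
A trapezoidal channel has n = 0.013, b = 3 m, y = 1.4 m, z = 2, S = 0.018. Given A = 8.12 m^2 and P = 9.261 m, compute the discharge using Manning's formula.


R = A/P = 8.12/9.261 = 0.876795
Q = (1/0.013) * 8.12 * 0.876795^(2/3) * 0.018^0.5

76.7681 m^3/s


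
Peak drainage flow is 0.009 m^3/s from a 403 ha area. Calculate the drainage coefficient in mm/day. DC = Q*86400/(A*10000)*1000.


DC = Q * 86400 / (A * 10000) * 1000
DC = 0.009 * 86400 / (403 * 10000) * 1000
DC = 777600.0000 / 4030000

0.1930 mm/day


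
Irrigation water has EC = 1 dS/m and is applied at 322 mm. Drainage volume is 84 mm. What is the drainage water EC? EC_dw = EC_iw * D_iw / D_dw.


EC_dw = EC_iw * D_iw / D_dw
EC_dw = 1 * 322 / 84
EC_dw = 322 / 84

3.8333 dS/m


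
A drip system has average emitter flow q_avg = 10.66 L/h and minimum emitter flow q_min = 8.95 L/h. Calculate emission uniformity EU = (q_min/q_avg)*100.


EU = (q_min/q_avg)*100 = (8.95/10.66)*100 = 83.9587%

83.9587 %


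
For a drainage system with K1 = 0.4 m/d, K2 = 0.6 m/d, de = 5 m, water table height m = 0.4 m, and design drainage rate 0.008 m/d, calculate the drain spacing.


S^2 = 8*K2*de*m/q + 4*K1*m^2/q
S^2 = 8*0.6*5*0.4/0.008 + 4*0.4*0.4^2/0.008
S = sqrt(1232.0000)

35.0999 m


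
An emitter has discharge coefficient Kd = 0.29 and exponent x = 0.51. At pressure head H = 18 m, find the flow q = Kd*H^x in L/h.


q = Kd * H^x = 0.29 * 18^0.51 = 0.29 * 4.367058

1.2664 L/h


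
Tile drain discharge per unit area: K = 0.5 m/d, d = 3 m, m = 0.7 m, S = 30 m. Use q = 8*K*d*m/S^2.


q = 8*K*d*m/S^2
q = 8*0.5*3*0.7/30^2
q = 8.4000 / 900

0.0093 m/d


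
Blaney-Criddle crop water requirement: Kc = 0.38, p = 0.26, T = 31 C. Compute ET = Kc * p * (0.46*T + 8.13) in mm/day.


ET = Kc * p * (0.46*T + 8.13)
ET = 0.38 * 0.26 * (0.46*31 + 8.13)
ET = 0.38 * 0.26 * 22.3900

2.2121 mm/day


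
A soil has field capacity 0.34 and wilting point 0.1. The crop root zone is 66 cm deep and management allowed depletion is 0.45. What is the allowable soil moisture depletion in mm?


SMD = (FC - PWP) * d * MAD * 10
SMD = (0.34 - 0.1) * 66 * 0.45 * 10
SMD = 0.2400 * 66 * 0.45 * 10

71.2800 mm


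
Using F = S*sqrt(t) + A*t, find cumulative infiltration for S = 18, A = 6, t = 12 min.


F = S*sqrt(t) + A*t
F = 18*sqrt(12) + 6*12
F = 18*3.464102 + 72

134.3538 mm


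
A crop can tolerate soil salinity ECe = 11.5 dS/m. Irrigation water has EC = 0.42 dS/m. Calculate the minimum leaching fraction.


LR = ECiw / (5*ECe - ECiw)
LR = 0.42 / (5*11.5 - 0.42)
LR = 0.42 / 57.0800

0.0074


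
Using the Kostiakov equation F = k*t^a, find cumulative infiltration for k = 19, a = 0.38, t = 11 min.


F = k * t^a = 19 * 11^0.38
F = 19 * 2.487306

47.2588 mm


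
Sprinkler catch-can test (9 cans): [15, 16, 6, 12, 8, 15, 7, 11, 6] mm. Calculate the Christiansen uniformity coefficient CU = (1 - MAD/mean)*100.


mean = 10.666667 mm
MAD = 3.481481 mm
CU = (1 - 3.481481/10.666667)*100

67.3611 %


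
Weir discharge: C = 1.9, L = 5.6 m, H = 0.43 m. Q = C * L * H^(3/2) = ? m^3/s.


Q = C * L * H^(3/2) = 1.9 * 5.6 * 0.43^1.5 = 1.9 * 5.6 * 0.281970

3.0002 m^3/s


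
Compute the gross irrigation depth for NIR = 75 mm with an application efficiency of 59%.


Ea = 59% = 0.59
GID = NIR / Ea = 75 / 0.59 = 127.1186 mm

127.1186 mm


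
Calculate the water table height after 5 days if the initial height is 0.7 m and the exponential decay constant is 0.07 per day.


m = m0 * exp(-k*t)
m = 0.7 * exp(-0.07 * 5)
m = 0.7 * exp(-0.3500)

0.4933 m


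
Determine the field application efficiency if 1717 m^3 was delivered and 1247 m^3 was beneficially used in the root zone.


Ea = V_root / V_field * 100 = 1247 / 1717 * 100 = 72.6267%

72.6267 %


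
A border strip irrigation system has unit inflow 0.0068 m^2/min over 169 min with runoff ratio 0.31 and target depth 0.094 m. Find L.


L = q*t/((1+r)*Z)
L = 0.0068*169/((1+0.31)*0.094)
L = 1.1492/0.12314

9.3325 m


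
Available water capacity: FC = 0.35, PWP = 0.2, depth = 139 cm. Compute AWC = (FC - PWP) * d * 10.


AWC = (FC - PWP) * d * 10
AWC = (0.35 - 0.2) * 139 * 10
AWC = 0.1500 * 139 * 10

208.5000 mm


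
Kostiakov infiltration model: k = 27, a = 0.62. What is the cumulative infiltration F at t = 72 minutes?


F = k * t^a = 27 * 72^0.62
F = 27 * 14.175753

382.7453 mm


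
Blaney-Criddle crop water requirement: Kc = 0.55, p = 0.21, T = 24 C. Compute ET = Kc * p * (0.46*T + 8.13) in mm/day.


ET = Kc * p * (0.46*T + 8.13)
ET = 0.55 * 0.21 * (0.46*24 + 8.13)
ET = 0.55 * 0.21 * 19.1700

2.2141 mm/day


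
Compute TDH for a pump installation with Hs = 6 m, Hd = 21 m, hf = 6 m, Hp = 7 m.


TDH = Hs + Hd + hf + Hp = 6 + 21 + 6 + 7 = 40

40 m


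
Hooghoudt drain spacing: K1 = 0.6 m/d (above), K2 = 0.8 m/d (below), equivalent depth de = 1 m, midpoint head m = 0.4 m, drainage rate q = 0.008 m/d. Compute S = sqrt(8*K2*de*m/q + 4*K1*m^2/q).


S^2 = 8*K2*de*m/q + 4*K1*m^2/q
S^2 = 8*0.8*1*0.4/0.008 + 4*0.6*0.4^2/0.008
S = sqrt(368.0000)

19.1833 m


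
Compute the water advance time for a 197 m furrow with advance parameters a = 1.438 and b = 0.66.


t = (L/a)^(1/b)
t = (197/1.438)^(1/0.66)
t = 136.995828^(1/0.66)

1727.5689 min


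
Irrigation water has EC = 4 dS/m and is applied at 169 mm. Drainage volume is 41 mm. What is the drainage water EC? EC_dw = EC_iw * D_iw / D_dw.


EC_dw = EC_iw * D_iw / D_dw
EC_dw = 4 * 169 / 41
EC_dw = 676 / 41

16.4878 dS/m


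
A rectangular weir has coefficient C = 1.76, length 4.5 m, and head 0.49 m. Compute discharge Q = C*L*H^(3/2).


Q = C * L * H^(3/2) = 1.76 * 4.5 * 0.49^1.5 = 1.76 * 4.5 * 0.343000

2.7166 m^3/s


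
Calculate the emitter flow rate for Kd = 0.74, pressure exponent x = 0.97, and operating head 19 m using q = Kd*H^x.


q = Kd * H^x = 0.74 * 19^0.97 = 0.74 * 17.393661

12.8713 L/h


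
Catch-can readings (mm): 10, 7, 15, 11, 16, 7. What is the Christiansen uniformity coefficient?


mean = 11.000000 mm
MAD = 3.000000 mm
CU = (1 - 3.000000/11.000000)*100

72.7273 %


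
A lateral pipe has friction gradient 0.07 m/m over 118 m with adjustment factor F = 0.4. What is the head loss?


hf = J * L * F = 0.07 * 118 * 0.4 = 3.3040 m

3.3040 m


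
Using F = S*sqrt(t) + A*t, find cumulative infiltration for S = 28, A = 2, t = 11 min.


F = S*sqrt(t) + A*t
F = 28*sqrt(11) + 2*11
F = 28*3.316625 + 22

114.8655 mm


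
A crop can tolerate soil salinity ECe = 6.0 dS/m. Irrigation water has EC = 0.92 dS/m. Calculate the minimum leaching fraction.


LR = ECiw / (5*ECe - ECiw)
LR = 0.92 / (5*6.0 - 0.92)
LR = 0.92 / 29.0800

0.0316


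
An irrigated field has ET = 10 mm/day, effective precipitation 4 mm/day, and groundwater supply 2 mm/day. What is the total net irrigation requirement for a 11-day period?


Daily deficit = ET - Pe - GW = 10 - 4 - 2 = 4 mm/day
NIR = 4 * 11 = 44 mm

44.0000 mm


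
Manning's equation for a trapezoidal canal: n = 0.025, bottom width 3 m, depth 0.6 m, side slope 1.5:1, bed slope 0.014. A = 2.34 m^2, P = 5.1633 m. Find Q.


R = A/P = 2.34/5.1633 = 0.453199
Q = (1/0.025) * 2.34 * 0.453199^(2/3) * 0.014^0.5

6.5343 m^3/s


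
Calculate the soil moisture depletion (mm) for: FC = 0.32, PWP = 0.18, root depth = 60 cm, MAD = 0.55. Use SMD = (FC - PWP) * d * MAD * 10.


SMD = (FC - PWP) * d * MAD * 10
SMD = (0.32 - 0.18) * 60 * 0.55 * 10
SMD = 0.1400 * 60 * 0.55 * 10

46.2000 mm


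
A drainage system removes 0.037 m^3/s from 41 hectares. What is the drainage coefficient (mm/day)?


DC = Q * 86400 / (A * 10000) * 1000
DC = 0.037 * 86400 / (41 * 10000) * 1000
DC = 3196800.0000 / 410000

7.7971 mm/day


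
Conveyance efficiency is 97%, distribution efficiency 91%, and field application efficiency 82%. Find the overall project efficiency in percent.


Ec = 0.97, Eb = 0.91, Ea = 0.82
E = 0.97 * 0.91 * 0.82 * 100 = 72.3814%

72.3814 %


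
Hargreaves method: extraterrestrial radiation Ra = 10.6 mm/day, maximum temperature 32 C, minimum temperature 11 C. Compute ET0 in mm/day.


Tmean = (Tmax + Tmin)/2 = (32 + 11)/2 = 21.5
ET0 = 0.0023 * 10.6 * (21.5 + 17.8) * sqrt(32 - 11)
ET0 = 0.0023 * 10.6 * 39.3 * 4.582576

4.3907 mm/day


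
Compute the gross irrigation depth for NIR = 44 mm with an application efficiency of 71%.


Ea = 71% = 0.71
GID = NIR / Ea = 44 / 0.71 = 61.9718 mm

61.9718 mm


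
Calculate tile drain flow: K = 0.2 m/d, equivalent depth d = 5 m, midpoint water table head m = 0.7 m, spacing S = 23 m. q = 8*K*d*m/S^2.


q = 8*K*d*m/S^2
q = 8*0.2*5*0.7/23^2
q = 5.6000 / 529

0.0106 m/d


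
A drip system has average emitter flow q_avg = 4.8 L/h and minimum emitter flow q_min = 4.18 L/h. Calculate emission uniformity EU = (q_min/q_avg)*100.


EU = (q_min/q_avg)*100 = (4.18/4.8)*100 = 87.0833%

87.0833 %


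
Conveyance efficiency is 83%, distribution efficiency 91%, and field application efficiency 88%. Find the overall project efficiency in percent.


Ec = 0.83, Eb = 0.91, Ea = 0.88
E = 0.83 * 0.91 * 0.88 * 100 = 66.4664%

66.4664 %


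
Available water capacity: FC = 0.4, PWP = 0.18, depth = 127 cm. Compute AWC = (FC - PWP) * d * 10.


AWC = (FC - PWP) * d * 10
AWC = (0.4 - 0.18) * 127 * 10
AWC = 0.2200 * 127 * 10

279.4000 mm


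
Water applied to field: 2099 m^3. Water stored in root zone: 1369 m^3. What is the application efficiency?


Ea = V_root / V_field * 100 = 1369 / 2099 * 100 = 65.2215%

65.2215 %


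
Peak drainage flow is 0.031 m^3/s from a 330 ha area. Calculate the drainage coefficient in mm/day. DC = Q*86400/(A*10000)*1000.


DC = Q * 86400 / (A * 10000) * 1000
DC = 0.031 * 86400 / (330 * 10000) * 1000
DC = 2678400.0000 / 3300000

0.8116 mm/day


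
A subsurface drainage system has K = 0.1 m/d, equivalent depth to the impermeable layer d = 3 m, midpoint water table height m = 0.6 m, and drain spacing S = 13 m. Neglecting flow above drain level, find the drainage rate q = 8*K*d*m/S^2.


q = 8*K*d*m/S^2
q = 8*0.1*3*0.6/13^2
q = 1.4400 / 169

0.0085 m/d


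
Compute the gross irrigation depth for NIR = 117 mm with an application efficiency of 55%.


Ea = 55% = 0.55
GID = NIR / Ea = 117 / 0.55 = 212.7273 mm

212.7273 mm


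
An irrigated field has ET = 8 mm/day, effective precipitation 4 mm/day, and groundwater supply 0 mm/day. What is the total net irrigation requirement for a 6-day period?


Daily deficit = ET - Pe - GW = 8 - 4 - 0 = 4 mm/day
NIR = 4 * 6 = 24 mm

24.0000 mm


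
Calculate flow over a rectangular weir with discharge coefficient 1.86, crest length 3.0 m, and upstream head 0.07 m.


Q = C * L * H^(3/2) = 1.86 * 3.0 * 0.07^1.5 = 1.86 * 3.0 * 0.018520

0.1033 m^3/s


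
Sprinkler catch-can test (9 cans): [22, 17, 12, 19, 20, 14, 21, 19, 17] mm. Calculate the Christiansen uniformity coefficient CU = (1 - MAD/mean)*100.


mean = 17.888889 mm
MAD = 2.567901 mm
CU = (1 - 2.567901/17.888889)*100

85.6453 %


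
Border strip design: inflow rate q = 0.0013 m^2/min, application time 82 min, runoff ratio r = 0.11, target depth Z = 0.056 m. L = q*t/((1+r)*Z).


L = q*t/((1+r)*Z)
L = 0.0013*82/((1+0.11)*0.056)
L = 0.1066/0.06216

1.7149 m


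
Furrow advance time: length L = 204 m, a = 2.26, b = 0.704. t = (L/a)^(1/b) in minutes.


t = (L/a)^(1/b)
t = (204/2.26)^(1/0.704)
t = 90.265487^(1/0.704)

599.4179 min


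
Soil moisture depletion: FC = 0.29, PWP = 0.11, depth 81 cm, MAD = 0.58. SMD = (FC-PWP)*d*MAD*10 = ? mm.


SMD = (FC - PWP) * d * MAD * 10
SMD = (0.29 - 0.11) * 81 * 0.58 * 10
SMD = 0.1800 * 81 * 0.58 * 10

84.5640 mm


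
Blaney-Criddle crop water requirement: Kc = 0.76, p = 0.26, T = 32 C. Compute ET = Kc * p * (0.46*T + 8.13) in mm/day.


ET = Kc * p * (0.46*T + 8.13)
ET = 0.76 * 0.26 * (0.46*32 + 8.13)
ET = 0.76 * 0.26 * 22.8500

4.5152 mm/day


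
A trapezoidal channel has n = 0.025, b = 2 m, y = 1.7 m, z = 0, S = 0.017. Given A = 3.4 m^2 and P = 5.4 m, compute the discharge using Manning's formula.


R = A/P = 3.4/5.4 = 0.629630
Q = (1/0.025) * 3.4 * 0.629630^(2/3) * 0.017^0.5

13.0263 m^3/s


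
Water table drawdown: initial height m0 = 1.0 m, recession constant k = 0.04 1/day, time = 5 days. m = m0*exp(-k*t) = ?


m = m0 * exp(-k*t)
m = 1.0 * exp(-0.04 * 5)
m = 1.0 * exp(-0.2000)

0.8187 m


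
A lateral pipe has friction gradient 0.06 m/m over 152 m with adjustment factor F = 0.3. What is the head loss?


hf = J * L * F = 0.06 * 152 * 0.3 = 2.7360 m

2.7360 m


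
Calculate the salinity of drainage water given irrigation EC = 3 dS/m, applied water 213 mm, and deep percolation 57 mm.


EC_dw = EC_iw * D_iw / D_dw
EC_dw = 3 * 213 / 57
EC_dw = 639 / 57

11.2105 dS/m


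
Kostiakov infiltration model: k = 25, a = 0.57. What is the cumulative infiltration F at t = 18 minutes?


F = k * t^a = 25 * 18^0.57
F = 25 * 5.194040

129.8510 mm


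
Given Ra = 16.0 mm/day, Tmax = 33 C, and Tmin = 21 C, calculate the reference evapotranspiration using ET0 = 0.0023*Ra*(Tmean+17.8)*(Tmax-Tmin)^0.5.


Tmean = (Tmax + Tmin)/2 = (33 + 21)/2 = 27.0
ET0 = 0.0023 * 16.0 * (27.0 + 17.8) * sqrt(33 - 21)
ET0 = 0.0023 * 16.0 * 44.8 * 3.464102

5.7111 mm/day


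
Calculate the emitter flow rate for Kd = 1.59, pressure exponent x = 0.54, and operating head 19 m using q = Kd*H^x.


q = Kd * H^x = 1.59 * 19^0.54 = 1.59 * 4.903734

7.7969 L/h


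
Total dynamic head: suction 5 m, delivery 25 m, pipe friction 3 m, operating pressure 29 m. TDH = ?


TDH = Hs + Hd + hf + Hp = 5 + 25 + 3 + 29 = 62

62 m


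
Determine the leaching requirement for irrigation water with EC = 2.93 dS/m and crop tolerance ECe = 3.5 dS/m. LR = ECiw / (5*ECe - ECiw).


LR = ECiw / (5*ECe - ECiw)
LR = 2.93 / (5*3.5 - 2.93)
LR = 2.93 / 14.5700

0.2011


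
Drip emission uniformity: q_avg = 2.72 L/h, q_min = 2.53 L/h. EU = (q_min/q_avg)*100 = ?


EU = (q_min/q_avg)*100 = (2.53/2.72)*100 = 93.0147%

93.0147 %


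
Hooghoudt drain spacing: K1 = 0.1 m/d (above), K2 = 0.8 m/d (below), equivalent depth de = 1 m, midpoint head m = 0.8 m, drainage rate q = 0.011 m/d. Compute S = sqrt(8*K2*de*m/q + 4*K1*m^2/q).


S^2 = 8*K2*de*m/q + 4*K1*m^2/q
S^2 = 8*0.8*1*0.8/0.011 + 4*0.1*0.8^2/0.011
S = sqrt(488.7273)

22.1072 m


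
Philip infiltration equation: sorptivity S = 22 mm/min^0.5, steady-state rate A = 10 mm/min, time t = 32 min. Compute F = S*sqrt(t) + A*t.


F = S*sqrt(t) + A*t
F = 22*sqrt(32) + 10*32
F = 22*5.656854 + 320

444.4508 mm


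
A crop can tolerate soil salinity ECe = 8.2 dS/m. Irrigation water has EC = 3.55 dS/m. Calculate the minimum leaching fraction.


LR = ECiw / (5*ECe - ECiw)
LR = 3.55 / (5*8.2 - 3.55)
LR = 3.55 / 37.4500

0.0948


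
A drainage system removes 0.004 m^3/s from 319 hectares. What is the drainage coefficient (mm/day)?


DC = Q * 86400 / (A * 10000) * 1000
DC = 0.004 * 86400 / (319 * 10000) * 1000
DC = 345600.0000 / 3190000

0.1083 mm/day


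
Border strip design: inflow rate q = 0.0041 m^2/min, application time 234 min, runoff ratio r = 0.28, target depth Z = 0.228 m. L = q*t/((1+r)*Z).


L = q*t/((1+r)*Z)
L = 0.0041*234/((1+0.28)*0.228)
L = 0.9594/0.29184

3.2874 m


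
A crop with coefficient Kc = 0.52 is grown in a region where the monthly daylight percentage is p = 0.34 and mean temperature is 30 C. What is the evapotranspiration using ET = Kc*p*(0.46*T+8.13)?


ET = Kc * p * (0.46*T + 8.13)
ET = 0.52 * 0.34 * (0.46*30 + 8.13)
ET = 0.52 * 0.34 * 21.9300

3.8772 mm/day


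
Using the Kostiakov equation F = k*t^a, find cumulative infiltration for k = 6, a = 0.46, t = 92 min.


F = k * t^a = 6 * 92^0.46
F = 6 * 8.004651

48.0279 mm


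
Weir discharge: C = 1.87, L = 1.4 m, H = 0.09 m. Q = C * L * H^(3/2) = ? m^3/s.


Q = C * L * H^(3/2) = 1.87 * 1.4 * 0.09^1.5 = 1.87 * 1.4 * 0.027000

0.0707 m^3/s


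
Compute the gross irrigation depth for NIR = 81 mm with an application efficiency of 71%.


Ea = 71% = 0.71
GID = NIR / Ea = 81 / 0.71 = 114.0845 mm

114.0845 mm


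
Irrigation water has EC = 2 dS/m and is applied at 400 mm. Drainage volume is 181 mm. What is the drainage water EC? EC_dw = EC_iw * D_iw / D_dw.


EC_dw = EC_iw * D_iw / D_dw
EC_dw = 2 * 400 / 181
EC_dw = 800 / 181

4.4199 dS/m


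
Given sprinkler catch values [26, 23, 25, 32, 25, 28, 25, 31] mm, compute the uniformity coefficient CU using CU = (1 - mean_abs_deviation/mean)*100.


mean = 26.875000 mm
MAD = 2.593750 mm
CU = (1 - 2.593750/26.875000)*100

90.3488 %


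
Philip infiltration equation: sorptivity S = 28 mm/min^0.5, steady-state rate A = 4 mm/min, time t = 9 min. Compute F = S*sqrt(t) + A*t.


F = S*sqrt(t) + A*t
F = 28*sqrt(9) + 4*9
F = 28*3.000000 + 36

120.0000 mm


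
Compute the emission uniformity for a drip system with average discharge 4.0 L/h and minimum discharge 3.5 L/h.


EU = (q_min/q_avg)*100 = (3.5/4.0)*100 = 87.5000%

87.5000 %


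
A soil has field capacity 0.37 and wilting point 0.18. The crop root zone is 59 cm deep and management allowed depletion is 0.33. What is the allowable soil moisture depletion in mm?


SMD = (FC - PWP) * d * MAD * 10
SMD = (0.37 - 0.18) * 59 * 0.33 * 10
SMD = 0.1900 * 59 * 0.33 * 10

36.9930 mm


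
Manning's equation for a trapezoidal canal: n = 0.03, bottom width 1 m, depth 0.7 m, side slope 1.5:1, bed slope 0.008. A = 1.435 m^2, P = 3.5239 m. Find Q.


R = A/P = 1.435/3.5239 = 0.407219
Q = (1/0.03) * 1.435 * 0.407219^(2/3) * 0.008^0.5

2.3505 m^3/s


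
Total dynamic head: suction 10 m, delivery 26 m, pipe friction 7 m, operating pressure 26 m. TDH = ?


TDH = Hs + Hd + hf + Hp = 10 + 26 + 7 + 26 = 69

69 m


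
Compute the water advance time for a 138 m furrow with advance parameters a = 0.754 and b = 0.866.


t = (L/a)^(1/b)
t = (138/0.754)^(1/0.866)
t = 183.023873^(1/0.866)

409.8223 min


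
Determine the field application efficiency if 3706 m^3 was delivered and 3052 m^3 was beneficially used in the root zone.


Ea = V_root / V_field * 100 = 3052 / 3706 * 100 = 82.3529%

82.3529 %


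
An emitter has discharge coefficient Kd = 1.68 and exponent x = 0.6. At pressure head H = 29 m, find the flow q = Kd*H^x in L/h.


q = Kd * H^x = 1.68 * 29^0.6 = 1.68 * 7.541171

12.6692 L/h


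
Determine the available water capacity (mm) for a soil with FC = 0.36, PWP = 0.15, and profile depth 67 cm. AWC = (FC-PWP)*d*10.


AWC = (FC - PWP) * d * 10
AWC = (0.36 - 0.15) * 67 * 10
AWC = 0.2100 * 67 * 10

140.7000 mm


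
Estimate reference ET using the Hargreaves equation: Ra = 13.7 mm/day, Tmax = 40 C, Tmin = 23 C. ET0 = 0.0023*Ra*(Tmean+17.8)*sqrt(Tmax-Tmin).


Tmean = (Tmax + Tmin)/2 = (40 + 23)/2 = 31.5
ET0 = 0.0023 * 13.7 * (31.5 + 17.8) * sqrt(40 - 23)
ET0 = 0.0023 * 13.7 * 49.3 * 4.123106

6.4050 mm/day


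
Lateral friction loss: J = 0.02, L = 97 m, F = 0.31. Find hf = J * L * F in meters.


hf = J * L * F = 0.02 * 97 * 0.31 = 0.6014 m

0.6014 m


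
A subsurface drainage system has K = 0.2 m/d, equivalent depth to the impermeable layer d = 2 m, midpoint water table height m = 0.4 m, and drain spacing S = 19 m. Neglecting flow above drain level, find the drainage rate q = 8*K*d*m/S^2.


q = 8*K*d*m/S^2
q = 8*0.2*2*0.4/19^2
q = 1.2800 / 361

0.0035 m/d


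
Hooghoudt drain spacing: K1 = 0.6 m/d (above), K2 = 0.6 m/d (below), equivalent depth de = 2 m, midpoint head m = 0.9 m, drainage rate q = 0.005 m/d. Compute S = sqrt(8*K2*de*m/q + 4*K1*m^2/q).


S^2 = 8*K2*de*m/q + 4*K1*m^2/q
S^2 = 8*0.6*2*0.9/0.005 + 4*0.6*0.9^2/0.005
S = sqrt(2116.8000)

46.0087 m


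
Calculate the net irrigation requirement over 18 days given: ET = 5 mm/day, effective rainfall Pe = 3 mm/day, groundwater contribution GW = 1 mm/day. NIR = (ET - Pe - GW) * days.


Daily deficit = ET - Pe - GW = 5 - 3 - 1 = 1 mm/day
NIR = 1 * 18 = 18 mm

18.0000 mm


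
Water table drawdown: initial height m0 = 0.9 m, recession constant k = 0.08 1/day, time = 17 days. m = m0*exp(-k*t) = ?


m = m0 * exp(-k*t)
m = 0.9 * exp(-0.08 * 17)
m = 0.9 * exp(-1.3600)

0.2310 m


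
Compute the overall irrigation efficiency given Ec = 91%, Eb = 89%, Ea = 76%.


Ec = 0.91, Eb = 0.89, Ea = 0.76
E = 0.91 * 0.89 * 0.76 * 100 = 61.5524%

61.5524 %


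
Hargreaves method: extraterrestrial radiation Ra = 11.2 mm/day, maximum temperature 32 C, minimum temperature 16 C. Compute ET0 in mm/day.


Tmean = (Tmax + Tmin)/2 = (32 + 16)/2 = 24.0
ET0 = 0.0023 * 11.2 * (24.0 + 17.8) * sqrt(32 - 16)
ET0 = 0.0023 * 11.2 * 41.8 * 4.000000

4.3071 mm/day


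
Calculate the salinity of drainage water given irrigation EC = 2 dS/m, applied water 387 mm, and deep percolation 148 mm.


EC_dw = EC_iw * D_iw / D_dw
EC_dw = 2 * 387 / 148
EC_dw = 774 / 148

5.2297 dS/m


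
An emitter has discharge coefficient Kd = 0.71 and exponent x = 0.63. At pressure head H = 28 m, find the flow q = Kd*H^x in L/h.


q = Kd * H^x = 0.71 * 28^0.63 = 0.71 * 8.160365

5.7939 L/h


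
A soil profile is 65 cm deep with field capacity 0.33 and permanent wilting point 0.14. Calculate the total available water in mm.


AWC = (FC - PWP) * d * 10
AWC = (0.33 - 0.14) * 65 * 10
AWC = 0.1900 * 65 * 10

123.5000 mm


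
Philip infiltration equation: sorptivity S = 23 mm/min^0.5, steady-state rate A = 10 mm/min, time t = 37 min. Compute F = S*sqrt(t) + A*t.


F = S*sqrt(t) + A*t
F = 23*sqrt(37) + 10*37
F = 23*6.082763 + 370

509.9035 mm


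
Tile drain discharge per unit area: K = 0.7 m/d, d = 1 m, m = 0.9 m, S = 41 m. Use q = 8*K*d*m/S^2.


q = 8*K*d*m/S^2
q = 8*0.7*1*0.9/41^2
q = 5.0400 / 1681

0.0030 m/d


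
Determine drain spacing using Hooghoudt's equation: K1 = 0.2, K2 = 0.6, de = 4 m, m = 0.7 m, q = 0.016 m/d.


S^2 = 8*K2*de*m/q + 4*K1*m^2/q
S^2 = 8*0.6*4*0.7/0.016 + 4*0.2*0.7^2/0.016
S = sqrt(864.5000)

29.4024 m


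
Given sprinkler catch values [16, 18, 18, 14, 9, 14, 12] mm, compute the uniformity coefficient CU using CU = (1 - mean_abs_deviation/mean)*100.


mean = 14.428571 mm
MAD = 2.489796 mm
CU = (1 - 2.489796/14.428571)*100

82.7440 %


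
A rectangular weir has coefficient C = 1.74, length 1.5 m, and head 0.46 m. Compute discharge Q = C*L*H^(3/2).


Q = C * L * H^(3/2) = 1.74 * 1.5 * 0.46^1.5 = 1.74 * 1.5 * 0.311987

0.8143 m^3/s


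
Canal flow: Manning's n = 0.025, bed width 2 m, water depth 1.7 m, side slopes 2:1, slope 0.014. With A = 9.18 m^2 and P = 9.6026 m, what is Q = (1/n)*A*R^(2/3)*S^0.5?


R = A/P = 9.18/9.6026 = 0.955991
Q = (1/0.025) * 9.18 * 0.955991^(2/3) * 0.014^0.5

42.1634 m^3/s


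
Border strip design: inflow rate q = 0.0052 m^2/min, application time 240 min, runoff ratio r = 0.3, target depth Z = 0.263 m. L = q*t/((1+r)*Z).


L = q*t/((1+r)*Z)
L = 0.0052*240/((1+0.3)*0.263)
L = 1.248/0.3419

3.6502 m


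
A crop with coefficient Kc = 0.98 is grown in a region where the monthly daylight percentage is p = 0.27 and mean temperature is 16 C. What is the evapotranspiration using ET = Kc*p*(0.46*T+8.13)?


ET = Kc * p * (0.46*T + 8.13)
ET = 0.98 * 0.27 * (0.46*16 + 8.13)
ET = 0.98 * 0.27 * 15.4900

4.0987 mm/day


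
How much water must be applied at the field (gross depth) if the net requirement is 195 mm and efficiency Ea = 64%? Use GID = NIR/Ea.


Ea = 64% = 0.64
GID = NIR / Ea = 195 / 0.64 = 304.6875 mm

304.6875 mm


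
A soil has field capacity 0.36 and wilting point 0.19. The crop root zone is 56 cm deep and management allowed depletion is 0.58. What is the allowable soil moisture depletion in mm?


SMD = (FC - PWP) * d * MAD * 10
SMD = (0.36 - 0.19) * 56 * 0.58 * 10
SMD = 0.1700 * 56 * 0.58 * 10

55.2160 mm


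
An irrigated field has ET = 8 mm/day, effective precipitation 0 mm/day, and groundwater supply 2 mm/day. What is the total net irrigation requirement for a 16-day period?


Daily deficit = ET - Pe - GW = 8 - 0 - 2 = 6 mm/day
NIR = 6 * 16 = 96 mm

96.0000 mm


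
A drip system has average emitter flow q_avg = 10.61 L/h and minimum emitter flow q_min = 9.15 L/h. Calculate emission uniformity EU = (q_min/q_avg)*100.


EU = (q_min/q_avg)*100 = (9.15/10.61)*100 = 86.2394%

86.2394 %


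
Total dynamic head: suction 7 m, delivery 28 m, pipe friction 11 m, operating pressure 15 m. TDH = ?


TDH = Hs + Hd + hf + Hp = 7 + 28 + 11 + 15 = 61

61 m


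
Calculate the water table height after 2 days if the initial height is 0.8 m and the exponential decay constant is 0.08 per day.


m = m0 * exp(-k*t)
m = 0.8 * exp(-0.08 * 2)
m = 0.8 * exp(-0.1600)

0.6817 m


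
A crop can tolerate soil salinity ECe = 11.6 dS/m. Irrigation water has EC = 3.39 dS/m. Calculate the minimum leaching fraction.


LR = ECiw / (5*ECe - ECiw)
LR = 3.39 / (5*11.6 - 3.39)
LR = 3.39 / 54.6100

0.0621


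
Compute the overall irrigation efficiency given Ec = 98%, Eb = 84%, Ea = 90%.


Ec = 0.98, Eb = 0.84, Ea = 0.9
E = 0.98 * 0.84 * 0.9 * 100 = 74.0880%

74.0880 %


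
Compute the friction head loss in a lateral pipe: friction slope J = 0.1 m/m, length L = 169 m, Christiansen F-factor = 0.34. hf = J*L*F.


hf = J * L * F = 0.1 * 169 * 0.34 = 5.7460 m

5.7460 m


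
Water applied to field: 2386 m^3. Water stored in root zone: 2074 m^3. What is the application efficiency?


Ea = V_root / V_field * 100 = 2074 / 2386 * 100 = 86.9237%

86.9237 %
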